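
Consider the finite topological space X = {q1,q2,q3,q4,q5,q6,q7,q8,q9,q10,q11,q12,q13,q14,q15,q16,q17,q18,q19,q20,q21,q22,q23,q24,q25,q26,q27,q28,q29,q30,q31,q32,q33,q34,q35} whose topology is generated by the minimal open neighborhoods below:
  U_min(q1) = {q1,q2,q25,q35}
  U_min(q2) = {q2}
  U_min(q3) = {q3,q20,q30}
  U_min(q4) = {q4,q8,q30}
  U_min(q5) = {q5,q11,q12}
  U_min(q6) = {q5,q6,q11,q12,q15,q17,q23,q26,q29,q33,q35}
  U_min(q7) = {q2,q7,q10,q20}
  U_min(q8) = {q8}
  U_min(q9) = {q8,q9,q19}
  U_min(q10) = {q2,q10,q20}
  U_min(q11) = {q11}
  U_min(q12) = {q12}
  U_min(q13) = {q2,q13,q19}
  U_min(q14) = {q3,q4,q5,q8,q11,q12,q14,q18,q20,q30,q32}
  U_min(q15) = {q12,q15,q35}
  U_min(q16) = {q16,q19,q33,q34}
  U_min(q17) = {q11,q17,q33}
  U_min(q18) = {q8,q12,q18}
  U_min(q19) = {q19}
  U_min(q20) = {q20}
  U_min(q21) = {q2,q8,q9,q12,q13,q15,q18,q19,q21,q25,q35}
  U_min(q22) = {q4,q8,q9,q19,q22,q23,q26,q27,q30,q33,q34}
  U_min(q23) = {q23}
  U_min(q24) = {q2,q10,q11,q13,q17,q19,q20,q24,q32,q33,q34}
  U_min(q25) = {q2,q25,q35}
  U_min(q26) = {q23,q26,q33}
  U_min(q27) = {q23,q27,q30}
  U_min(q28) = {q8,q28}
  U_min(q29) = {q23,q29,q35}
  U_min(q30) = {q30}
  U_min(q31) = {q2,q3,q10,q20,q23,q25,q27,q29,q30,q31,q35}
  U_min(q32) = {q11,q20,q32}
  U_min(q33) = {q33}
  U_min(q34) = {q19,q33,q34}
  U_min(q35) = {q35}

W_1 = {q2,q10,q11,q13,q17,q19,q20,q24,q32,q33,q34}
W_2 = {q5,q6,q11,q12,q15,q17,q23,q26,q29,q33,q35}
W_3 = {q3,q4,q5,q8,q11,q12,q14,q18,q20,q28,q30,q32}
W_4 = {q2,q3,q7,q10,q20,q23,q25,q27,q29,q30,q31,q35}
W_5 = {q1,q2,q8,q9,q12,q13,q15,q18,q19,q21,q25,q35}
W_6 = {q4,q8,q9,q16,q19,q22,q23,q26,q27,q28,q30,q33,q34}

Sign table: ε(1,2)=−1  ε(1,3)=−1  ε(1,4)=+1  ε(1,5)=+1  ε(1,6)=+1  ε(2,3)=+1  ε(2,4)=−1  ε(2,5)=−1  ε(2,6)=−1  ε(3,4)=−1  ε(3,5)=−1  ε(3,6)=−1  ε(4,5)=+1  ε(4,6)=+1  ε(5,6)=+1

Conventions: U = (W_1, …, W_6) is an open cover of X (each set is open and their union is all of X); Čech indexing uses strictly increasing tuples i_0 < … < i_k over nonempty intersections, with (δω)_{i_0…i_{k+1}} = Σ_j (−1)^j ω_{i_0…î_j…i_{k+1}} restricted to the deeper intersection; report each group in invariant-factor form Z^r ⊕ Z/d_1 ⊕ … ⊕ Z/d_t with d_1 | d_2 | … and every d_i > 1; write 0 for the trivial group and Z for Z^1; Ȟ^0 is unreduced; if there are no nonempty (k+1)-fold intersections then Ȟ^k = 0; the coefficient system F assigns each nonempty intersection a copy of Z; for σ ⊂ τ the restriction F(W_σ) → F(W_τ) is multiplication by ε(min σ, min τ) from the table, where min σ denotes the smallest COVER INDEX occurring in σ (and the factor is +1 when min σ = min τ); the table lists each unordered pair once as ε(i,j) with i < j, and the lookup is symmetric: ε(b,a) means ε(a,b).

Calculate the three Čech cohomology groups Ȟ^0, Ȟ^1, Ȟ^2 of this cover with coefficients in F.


nonempty overlaps:
  W12={q11,q17,q33} W13={q11,q20,q32} W14={q2,q10,q20} W15={q2,q13,q19} W16={q19,q33,q34} W23={q5,q11,q12} W24={q23,q29,q35} W25={q12,q15,q35} W26={q23,q26,q33} W34={q3,q20,q30} W35={q8,q12,q18} W36={q4,q8,q28,q30} W45={q2,q25,q35} W46={q23,q27,q30} W56={q8,q9,q19}
  W123={q11} W126={q33} W134={q20} W145={q2} W156={q19} W235={q12} W245={q35} W246={q23} W346={q30} W356={q8}
C dims 6,15,10; δ0: rk 5, SNF 1^5; δ1: rk 10, SNF 1^9·2
degree 0: 6−5−0 = 1 → Ȟ^0 ≅ Z
degree 1: 15−10−5 = 0 → Ȟ^1 ≅ 0
degree 2: 10−0−10 = 0 plus torsion [2] → Ȟ^2 ≅ Z/2

Ȟ^0 ≅ Z, Ȟ^1 ≅ 0, Ȟ^2 ≅ Z/2


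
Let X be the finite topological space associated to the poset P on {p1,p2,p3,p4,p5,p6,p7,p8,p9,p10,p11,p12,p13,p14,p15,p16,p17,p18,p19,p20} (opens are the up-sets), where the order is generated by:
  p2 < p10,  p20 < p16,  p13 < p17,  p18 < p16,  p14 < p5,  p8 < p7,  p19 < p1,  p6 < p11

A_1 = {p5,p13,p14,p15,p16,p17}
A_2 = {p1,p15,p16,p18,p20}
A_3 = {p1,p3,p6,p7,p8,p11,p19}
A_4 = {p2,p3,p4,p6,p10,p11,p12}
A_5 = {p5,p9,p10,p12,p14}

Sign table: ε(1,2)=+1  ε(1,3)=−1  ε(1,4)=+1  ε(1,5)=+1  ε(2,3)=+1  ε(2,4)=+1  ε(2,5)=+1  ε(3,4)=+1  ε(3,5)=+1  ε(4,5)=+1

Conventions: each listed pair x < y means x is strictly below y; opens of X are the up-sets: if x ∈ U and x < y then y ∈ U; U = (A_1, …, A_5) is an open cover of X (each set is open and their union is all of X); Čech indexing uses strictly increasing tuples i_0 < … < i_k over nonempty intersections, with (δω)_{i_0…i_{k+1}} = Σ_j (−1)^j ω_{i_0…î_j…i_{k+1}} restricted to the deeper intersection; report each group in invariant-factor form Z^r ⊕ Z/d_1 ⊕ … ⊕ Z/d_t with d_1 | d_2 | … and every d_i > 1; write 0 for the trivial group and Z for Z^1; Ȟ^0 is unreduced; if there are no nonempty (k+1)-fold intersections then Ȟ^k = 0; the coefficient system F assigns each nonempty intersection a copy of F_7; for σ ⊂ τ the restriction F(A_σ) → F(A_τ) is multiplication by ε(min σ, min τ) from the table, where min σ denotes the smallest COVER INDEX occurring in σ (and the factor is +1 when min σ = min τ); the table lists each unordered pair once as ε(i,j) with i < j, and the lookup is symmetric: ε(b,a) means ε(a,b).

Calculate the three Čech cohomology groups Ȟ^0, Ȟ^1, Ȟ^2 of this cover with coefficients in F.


Ȟ^0 = Z/7, Ȟ^1 = Z/7, Ȟ^2 = 0

intersection data:
  A12={p15,p16} A15={p5,p14} A23={p1} A34={p3,p6,p11} A45={p10,p12}
C dims 5,5; δ0: rk_F7 4
Ȟ^0 = (5 − 4) − 0 = 1, so Ȟ^0 ≅ Z/7
Ȟ^1 = (5 − 0) − 4 = 1, so Ȟ^1 ≅ Z/7
Ȟ^2 = (0 − 0) − 0 = 0, so Ȟ^2 ≅ 0


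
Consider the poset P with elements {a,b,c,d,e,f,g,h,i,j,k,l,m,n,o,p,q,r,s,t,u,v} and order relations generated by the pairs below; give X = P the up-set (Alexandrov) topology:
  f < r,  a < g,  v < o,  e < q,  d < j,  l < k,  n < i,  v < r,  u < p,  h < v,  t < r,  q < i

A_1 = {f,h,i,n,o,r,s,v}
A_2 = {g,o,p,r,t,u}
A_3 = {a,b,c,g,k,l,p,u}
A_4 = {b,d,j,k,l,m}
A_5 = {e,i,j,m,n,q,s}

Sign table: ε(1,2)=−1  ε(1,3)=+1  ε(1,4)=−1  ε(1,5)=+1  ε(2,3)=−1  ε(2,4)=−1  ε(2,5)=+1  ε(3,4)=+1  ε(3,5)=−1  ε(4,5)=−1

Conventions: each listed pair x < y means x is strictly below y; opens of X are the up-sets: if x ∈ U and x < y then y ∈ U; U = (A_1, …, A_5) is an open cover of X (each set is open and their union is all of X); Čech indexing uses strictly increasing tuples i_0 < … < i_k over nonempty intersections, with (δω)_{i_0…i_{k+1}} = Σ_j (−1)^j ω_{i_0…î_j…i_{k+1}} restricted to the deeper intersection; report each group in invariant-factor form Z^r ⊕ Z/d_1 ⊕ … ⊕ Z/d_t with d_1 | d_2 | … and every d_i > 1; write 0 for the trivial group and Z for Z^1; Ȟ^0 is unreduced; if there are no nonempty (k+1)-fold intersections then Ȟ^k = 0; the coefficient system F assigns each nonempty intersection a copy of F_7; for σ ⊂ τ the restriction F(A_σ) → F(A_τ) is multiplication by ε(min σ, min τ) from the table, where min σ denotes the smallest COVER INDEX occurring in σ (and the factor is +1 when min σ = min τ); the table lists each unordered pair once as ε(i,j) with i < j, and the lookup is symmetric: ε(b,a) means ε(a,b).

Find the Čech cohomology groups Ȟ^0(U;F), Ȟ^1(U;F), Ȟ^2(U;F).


nerve of the cover:
  A12={o,r} A15={i,n,s} A23={g,p,u} A34={b,k,l} A45={j,m}
C dims 5,5; δ0: rk_F7 5
Ȟ^0 = (5 − 5) − 0 = 0, so Ȟ^0 ≅ 0
Ȟ^1 = (5 − 0) − 5 = 0, so Ȟ^1 ≅ 0
Ȟ^2 = (0 − 0) − 0 = 0, so Ȟ^2 ≅ 0

Ȟ^0 ≅ 0; Ȟ^1 ≅ 0; Ȟ^2 ≅ 0


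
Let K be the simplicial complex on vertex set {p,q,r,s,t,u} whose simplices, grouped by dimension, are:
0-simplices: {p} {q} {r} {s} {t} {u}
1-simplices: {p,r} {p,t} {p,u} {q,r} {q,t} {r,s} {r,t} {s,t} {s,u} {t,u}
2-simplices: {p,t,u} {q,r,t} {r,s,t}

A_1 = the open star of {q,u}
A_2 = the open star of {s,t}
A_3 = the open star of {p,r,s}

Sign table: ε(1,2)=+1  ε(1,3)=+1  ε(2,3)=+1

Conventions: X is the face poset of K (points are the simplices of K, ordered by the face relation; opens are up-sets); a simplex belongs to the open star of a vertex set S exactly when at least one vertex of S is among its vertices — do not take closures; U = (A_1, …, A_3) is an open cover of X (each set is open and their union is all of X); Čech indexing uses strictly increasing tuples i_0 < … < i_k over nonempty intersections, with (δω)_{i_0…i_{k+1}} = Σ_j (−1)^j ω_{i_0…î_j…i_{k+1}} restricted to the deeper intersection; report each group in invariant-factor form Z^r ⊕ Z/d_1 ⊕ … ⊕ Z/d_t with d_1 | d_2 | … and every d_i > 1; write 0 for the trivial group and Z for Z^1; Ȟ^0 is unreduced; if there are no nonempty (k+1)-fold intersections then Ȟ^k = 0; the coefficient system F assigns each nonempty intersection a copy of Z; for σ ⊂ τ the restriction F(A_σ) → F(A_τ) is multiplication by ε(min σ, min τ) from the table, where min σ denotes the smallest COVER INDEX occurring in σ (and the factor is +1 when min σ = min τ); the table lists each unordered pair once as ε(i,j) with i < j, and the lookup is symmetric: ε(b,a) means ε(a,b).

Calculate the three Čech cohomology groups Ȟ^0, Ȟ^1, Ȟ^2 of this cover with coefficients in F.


Ȟ^0 ≅ Z,  Ȟ^1 ≅ 0,  Ȟ^2 ≅ 0

cover nerve:
  A1={{q},{u},{p,u},{q,r},{q,t},{s,u},{t,u},{p,t,u},{q,r,t}} A2={{s},{t},{p,t},{q,t},{r,s},{r,t},{s,t},{s,u},{t,u},{p,t,u},{q,r,t},{r,s,t}} A3={{p},{r},{s},{p,r},{p,t},{p,u},{q,r},{r,s},{r,t},{s,t},{s,u},{p,t,u},{q,r,t},{r,s,t}}
  A12={{q,t},{s,u},{t,u},{p,t,u},{q,r,t}} A13={{p,u},{q,r},{s,u},{p,t,u},{q,r,t}} A23={{s},{p,t},{r,s},{r,t},{s,t},{s,u},{p,t,u},{q,r,t},{r,s,t}}
  A123={{s,u},{p,t,u},{q,r,t}}
C dims 3,3,1; δ0: rk 2, SNF 1^2; δ1: rk 1, SNF 1^1
Ȟ^0: (3−2)−0=1 ⇒ Z
Ȟ^1: (3−1)−2=0 ⇒ 0
Ȟ^2: (1−0)−1=0 ⇒ 0


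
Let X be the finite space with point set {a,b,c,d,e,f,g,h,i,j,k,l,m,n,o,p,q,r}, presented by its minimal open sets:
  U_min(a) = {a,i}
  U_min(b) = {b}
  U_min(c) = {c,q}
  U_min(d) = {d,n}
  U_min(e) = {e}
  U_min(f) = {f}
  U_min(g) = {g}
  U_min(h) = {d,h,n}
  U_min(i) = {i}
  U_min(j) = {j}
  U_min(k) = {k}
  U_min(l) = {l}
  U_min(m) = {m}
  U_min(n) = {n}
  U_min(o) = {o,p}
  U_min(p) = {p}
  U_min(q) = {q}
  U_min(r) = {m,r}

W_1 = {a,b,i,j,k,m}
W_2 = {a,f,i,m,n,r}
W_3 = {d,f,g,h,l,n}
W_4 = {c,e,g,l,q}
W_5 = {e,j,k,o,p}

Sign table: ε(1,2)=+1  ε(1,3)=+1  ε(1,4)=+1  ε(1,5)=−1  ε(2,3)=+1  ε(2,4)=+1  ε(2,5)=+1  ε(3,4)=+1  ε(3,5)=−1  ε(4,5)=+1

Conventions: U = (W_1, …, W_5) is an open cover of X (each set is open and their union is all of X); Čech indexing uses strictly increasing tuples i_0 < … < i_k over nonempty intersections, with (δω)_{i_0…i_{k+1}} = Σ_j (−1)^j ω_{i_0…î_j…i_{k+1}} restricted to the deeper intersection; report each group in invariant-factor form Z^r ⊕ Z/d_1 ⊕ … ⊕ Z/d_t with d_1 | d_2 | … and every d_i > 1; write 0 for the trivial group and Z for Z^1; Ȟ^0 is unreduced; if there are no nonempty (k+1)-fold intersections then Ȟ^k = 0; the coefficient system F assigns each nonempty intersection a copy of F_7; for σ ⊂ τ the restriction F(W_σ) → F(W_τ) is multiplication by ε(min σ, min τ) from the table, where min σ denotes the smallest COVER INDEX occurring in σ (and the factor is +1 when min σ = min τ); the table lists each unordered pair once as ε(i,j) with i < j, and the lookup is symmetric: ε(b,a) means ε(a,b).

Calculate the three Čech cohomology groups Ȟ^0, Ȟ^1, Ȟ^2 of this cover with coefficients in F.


nerve of the cover:
  W12={a,i,m} W15={j,k} W23={f,n} W34={g,l} W45={e}
C dims 5,5; δ0: rk_F7 5
Ȟ^0 = (5 − 5) − 0 = 0, so Ȟ^0 ≅ 0
Ȟ^1 = (5 − 0) − 5 = 0, so Ȟ^1 ≅ 0
Ȟ^2 = (0 − 0) − 0 = 0, so Ȟ^2 ≅ 0

Ȟ^0(U;F) ≅ 0, Ȟ^1(U;F) ≅ 0, Ȟ^2(U;F) ≅ 0


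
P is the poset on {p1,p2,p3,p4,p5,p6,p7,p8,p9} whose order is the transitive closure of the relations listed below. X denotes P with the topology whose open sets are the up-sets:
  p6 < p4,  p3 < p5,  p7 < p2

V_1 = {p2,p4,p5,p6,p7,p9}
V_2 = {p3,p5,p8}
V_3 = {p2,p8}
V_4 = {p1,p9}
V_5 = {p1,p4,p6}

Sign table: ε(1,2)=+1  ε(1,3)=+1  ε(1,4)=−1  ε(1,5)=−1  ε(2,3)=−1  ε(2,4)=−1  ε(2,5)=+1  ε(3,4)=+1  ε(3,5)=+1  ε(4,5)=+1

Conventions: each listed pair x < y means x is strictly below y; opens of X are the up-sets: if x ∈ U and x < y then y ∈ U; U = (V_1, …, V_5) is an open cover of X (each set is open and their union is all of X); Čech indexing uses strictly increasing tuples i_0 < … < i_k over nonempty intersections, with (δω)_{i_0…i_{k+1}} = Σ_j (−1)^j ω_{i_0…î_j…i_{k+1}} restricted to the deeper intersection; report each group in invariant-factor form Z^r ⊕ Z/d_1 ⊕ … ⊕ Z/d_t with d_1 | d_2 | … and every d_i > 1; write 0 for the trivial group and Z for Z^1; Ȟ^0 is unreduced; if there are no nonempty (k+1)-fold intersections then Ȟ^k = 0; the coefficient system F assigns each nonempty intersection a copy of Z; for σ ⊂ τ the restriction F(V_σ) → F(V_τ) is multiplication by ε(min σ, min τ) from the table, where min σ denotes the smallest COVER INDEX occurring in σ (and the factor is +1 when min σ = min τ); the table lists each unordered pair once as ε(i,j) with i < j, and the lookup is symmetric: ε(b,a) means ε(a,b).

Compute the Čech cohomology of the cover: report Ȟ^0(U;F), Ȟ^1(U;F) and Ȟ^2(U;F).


intersection data:
  V12={p5} V13={p2} V14={p9} V15={p4,p6} V23={p8} V45={p1}
C dims 5,6; δ0: rk 5, SNF 1^4·2
Ȟ^0 = (5 − 5) − 0 = 0, so Ȟ^0 ≅ 0
Ȟ^1 = (6 − 0) − 5 = 1 plus torsion [2], so Ȟ^1 ≅ Z ⊕ Z/2
Ȟ^2 = (0 − 0) − 0 = 0, so Ȟ^2 ≅ 0

Ȟ^0(U;F) ≅ 0; Ȟ^1(U;F) ≅ Z ⊕ Z/2; Ȟ^2(U;F) ≅ 0


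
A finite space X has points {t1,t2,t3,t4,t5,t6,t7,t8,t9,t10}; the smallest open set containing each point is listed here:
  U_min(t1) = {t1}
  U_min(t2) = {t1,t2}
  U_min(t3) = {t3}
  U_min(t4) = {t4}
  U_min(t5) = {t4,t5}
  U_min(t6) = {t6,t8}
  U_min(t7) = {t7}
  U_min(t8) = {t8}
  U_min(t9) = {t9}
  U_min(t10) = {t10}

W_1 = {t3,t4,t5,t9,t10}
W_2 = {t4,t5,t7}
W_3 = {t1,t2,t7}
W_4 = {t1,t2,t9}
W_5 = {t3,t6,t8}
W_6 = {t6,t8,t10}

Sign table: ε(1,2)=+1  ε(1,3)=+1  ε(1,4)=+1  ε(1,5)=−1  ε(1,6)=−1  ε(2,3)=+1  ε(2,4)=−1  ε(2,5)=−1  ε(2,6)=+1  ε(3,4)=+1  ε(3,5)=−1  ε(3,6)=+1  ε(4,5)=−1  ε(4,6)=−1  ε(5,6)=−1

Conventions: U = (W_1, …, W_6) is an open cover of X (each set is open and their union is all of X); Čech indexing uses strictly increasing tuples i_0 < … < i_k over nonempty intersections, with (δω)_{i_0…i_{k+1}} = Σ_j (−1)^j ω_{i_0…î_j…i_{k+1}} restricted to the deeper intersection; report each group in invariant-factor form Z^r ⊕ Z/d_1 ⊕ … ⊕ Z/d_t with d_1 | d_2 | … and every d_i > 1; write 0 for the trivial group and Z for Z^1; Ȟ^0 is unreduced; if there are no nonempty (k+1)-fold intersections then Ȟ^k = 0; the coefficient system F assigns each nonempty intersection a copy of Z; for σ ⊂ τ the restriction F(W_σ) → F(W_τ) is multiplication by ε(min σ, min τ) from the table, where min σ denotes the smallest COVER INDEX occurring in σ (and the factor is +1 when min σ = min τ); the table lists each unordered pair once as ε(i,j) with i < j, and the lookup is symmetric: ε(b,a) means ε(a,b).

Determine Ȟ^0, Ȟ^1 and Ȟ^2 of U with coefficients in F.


nerve of the cover:
  W12={t4,t5} W14={t9} W15={t3} W16={t10} W23={t7} W34={t1,t2} W56={t6,t8}
C dims 6,7; δ0: rk 6, SNF 1^5·2
Ȟ^0 = (6 − 6) − 0 = 0, so Ȟ^0 ≅ 0
Ȟ^1 = (7 − 0) − 6 = 1 plus torsion [2], so Ȟ^1 ≅ Z ⊕ Z/2
Ȟ^2 = (0 − 0) − 0 = 0, so Ȟ^2 ≅ 0

Ȟ^0 = 0,  Ȟ^1 = Z ⊕ Z/2,  Ȟ^2 = 0


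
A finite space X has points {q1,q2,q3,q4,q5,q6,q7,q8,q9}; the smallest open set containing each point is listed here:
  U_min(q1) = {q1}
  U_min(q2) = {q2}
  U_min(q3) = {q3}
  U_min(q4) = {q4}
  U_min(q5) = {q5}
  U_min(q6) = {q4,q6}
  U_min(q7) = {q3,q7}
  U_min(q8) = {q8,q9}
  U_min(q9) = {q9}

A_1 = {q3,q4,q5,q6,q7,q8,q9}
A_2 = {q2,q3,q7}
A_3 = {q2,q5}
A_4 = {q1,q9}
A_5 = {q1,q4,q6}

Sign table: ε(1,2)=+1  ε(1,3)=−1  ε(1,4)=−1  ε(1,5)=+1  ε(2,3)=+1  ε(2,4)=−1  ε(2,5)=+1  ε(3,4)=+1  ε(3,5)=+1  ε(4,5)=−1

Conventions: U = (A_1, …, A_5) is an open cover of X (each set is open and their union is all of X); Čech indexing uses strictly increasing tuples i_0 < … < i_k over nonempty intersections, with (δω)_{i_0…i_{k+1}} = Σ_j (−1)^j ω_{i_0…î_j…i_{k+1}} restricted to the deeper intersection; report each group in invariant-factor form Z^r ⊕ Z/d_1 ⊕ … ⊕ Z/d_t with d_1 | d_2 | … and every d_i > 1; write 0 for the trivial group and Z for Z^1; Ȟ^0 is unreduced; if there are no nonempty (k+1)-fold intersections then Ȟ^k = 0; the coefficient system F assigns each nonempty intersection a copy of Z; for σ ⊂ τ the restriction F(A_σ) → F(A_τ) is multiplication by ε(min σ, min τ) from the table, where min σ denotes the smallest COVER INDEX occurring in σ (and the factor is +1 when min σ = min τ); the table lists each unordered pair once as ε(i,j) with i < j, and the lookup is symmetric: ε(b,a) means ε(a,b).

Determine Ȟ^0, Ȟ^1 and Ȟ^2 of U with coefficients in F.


nerve of the cover:
  A12={q3,q7} A13={q5} A14={q9} A15={q4,q6} A23={q2} A45={q1}
C dims 5,6; δ0: rk 5, SNF 1^4·2
Ȟ^0 = (5 − 5) − 0 = 0, so Ȟ^0 ≅ 0
Ȟ^1 = (6 − 0) − 5 = 1 plus torsion [2], so Ȟ^1 ≅ Z ⊕ Z/2
Ȟ^2 = (0 − 0) − 0 = 0, so Ȟ^2 ≅ 0

Ȟ^0(U;F) ≅ 0,  Ȟ^1(U;F) ≅ Z ⊕ Z/2,  Ȟ^2(U;F) ≅ 0


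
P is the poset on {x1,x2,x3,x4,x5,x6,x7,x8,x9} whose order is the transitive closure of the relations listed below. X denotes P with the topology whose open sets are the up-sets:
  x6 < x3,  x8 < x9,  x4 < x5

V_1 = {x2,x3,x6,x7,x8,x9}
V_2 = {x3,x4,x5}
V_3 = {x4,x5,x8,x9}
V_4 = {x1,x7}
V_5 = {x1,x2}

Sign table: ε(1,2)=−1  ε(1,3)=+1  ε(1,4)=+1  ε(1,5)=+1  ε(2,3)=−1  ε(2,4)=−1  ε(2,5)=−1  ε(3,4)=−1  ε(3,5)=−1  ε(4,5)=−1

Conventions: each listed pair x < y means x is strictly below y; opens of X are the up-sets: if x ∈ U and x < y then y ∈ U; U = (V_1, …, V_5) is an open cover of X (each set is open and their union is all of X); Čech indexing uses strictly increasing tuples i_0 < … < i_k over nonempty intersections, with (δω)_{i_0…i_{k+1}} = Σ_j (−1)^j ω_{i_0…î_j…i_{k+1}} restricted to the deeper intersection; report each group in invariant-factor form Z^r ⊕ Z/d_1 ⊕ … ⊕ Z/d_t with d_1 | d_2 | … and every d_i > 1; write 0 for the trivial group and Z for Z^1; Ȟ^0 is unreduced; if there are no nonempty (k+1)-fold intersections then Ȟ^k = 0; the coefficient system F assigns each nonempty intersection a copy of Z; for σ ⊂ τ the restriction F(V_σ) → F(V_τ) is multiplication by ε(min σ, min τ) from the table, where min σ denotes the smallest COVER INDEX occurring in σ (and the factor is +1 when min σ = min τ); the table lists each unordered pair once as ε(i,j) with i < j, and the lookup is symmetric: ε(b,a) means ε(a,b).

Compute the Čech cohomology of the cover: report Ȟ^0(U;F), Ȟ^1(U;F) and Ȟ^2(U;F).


nonempty overlaps:
  V12={x3} V13={x8,x9} V14={x7} V15={x2} V23={x4,x5} V45={x1}
C dims 5,6; δ0: rk 5, SNF 1^4·2
degree 0: 5−5−0 = 0 → Ȟ^0 ≅ 0
degree 1: 6−0−5 = 1 plus torsion [2] → Ȟ^1 ≅ Z ⊕ Z/2
degree 2: 0−0−0 = 0 → Ȟ^2 ≅ 0

Ȟ^0 ≅ 0, Ȟ^1 ≅ Z ⊕ Z/2, Ȟ^2 ≅ 0


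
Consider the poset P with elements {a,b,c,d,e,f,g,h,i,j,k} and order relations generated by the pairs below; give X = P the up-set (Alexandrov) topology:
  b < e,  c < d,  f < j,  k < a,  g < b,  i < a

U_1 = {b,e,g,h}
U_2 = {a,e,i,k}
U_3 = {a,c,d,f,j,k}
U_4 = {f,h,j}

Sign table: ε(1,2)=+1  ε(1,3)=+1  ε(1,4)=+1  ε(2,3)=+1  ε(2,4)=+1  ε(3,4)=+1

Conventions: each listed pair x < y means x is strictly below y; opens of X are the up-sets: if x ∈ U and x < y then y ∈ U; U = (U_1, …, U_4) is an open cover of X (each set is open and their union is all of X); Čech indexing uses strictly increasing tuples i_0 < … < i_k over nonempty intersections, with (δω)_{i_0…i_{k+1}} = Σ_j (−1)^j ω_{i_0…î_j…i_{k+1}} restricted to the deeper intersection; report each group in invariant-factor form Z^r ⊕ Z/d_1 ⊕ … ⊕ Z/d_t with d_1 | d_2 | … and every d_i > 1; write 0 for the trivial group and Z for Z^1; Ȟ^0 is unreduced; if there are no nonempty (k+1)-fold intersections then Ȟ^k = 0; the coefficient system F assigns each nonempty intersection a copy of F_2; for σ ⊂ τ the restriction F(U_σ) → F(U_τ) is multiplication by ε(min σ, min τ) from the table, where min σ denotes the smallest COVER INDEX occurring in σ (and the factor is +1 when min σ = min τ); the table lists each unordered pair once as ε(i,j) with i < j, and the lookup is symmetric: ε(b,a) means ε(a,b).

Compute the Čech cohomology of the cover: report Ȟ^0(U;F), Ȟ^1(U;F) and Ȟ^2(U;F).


nerve simplices:
  U12={e} U14={h} U23={a,k} U34={f,j}
C dims 4,4; δ0: rk_F2 3
degree 0: 4−3−0 = 1 → Ȟ^0 ≅ Z/2
degree 1: 4−0−3 = 1 → Ȟ^1 ≅ Z/2
degree 2: 0−0−0 = 0 → Ȟ^2 ≅ 0

Ȟ^0(U;F) ≅ Z/2, Ȟ^1(U;F) ≅ Z/2 and Ȟ^2(U;F) ≅ 0


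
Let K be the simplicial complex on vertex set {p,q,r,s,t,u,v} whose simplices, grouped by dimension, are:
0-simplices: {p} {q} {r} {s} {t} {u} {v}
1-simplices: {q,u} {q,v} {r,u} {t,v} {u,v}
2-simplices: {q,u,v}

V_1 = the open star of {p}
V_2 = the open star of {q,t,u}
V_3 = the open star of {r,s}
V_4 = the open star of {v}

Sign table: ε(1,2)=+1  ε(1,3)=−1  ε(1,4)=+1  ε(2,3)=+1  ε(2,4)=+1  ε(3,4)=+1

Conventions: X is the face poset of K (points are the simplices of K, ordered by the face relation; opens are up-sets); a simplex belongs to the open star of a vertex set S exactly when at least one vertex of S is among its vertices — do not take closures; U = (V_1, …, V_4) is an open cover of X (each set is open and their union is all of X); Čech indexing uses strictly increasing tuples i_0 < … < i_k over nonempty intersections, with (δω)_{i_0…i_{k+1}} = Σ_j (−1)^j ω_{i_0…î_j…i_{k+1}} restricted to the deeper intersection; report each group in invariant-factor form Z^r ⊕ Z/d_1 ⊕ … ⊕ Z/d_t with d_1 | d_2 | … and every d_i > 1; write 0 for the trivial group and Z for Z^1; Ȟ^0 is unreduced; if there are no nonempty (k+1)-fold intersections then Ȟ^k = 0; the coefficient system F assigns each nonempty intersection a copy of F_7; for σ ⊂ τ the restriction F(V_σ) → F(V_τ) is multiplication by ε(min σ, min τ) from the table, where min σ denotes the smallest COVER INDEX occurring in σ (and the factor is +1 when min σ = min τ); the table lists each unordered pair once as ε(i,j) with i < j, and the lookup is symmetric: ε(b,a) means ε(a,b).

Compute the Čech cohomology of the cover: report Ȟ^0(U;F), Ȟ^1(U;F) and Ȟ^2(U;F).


Ȟ^0(U;F) ≅ Z/7 ⊕ Z/7, Ȟ^1(U;F) ≅ 0 and Ȟ^2(U;F) ≅ 0

nonempty overlaps:
  V1={{p}} V2={{q},{t},{u},{q,u},{q,v},{r,u},{t,v},{u,v},{q,u,v}} V3={{r},{s},{r,u}} V4={{v},{q,v},{t,v},{u,v},{q,u,v}}
  V23={{r,u}} V24={{q,v},{t,v},{u,v},{q,u,v}}
C dims 4,2; δ0: rk_F7 2
degree 0: 4−2−0 = 2 → Ȟ^0 ≅ Z/7 ⊕ Z/7
degree 1: 2−0−2 = 0 → Ȟ^1 ≅ 0
degree 2: 0−0−0 = 0 → Ȟ^2 ≅ 0


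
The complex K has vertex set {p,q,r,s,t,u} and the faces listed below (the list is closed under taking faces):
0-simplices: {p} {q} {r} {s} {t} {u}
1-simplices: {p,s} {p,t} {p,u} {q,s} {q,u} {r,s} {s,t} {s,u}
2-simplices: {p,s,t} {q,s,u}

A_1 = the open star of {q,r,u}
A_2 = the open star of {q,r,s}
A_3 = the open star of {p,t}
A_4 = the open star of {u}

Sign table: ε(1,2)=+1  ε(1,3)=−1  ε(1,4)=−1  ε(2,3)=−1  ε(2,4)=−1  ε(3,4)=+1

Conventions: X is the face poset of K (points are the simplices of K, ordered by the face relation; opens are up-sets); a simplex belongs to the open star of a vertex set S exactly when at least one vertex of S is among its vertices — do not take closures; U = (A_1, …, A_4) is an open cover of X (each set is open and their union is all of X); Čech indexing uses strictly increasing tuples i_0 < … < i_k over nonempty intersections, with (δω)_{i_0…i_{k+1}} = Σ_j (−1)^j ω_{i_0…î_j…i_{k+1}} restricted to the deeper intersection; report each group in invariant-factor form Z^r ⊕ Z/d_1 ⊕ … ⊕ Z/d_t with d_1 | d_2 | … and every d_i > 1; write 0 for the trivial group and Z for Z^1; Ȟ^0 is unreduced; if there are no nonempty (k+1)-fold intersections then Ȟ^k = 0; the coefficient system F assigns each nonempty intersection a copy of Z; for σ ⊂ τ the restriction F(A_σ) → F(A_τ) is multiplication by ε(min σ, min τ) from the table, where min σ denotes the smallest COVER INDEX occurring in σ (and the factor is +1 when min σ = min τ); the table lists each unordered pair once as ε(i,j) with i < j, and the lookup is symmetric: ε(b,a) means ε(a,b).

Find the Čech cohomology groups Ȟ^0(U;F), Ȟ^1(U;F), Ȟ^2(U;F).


Ȟ^0 = Z,  Ȟ^1 = Z,  Ȟ^2 = 0

nerve of the cover:
  A1={{q},{r},{u},{p,u},{q,s},{q,u},{r,s},{s,u},{q,s,u}} A2={{q},{r},{s},{p,s},{q,s},{q,u},{r,s},{s,t},{s,u},{p,s,t},{q,s,u}} A3={{p},{t},{p,s},{p,t},{p,u},{s,t},{p,s,t}} A4={{u},{p,u},{q,u},{s,u},{q,s,u}}
  A12={{q},{r},{q,s},{q,u},{r,s},{s,u},{q,s,u}} A13={{p,u}} A14={{u},{p,u},{q,u},{s,u},{q,s,u}} A23={{p,s},{s,t},{p,s,t}} A24={{q,u},{s,u},{q,s,u}} A34={{p,u}}
  A124={{q,u},{s,u},{q,s,u}} A134={{p,u}}
C dims 4,6,2; δ0: rk 3, SNF 1^3; δ1: rk 2, SNF 1^2
Ȟ^0 = (4 − 3) − 0 = 1, so Ȟ^0 ≅ Z
Ȟ^1 = (6 − 2) − 3 = 1, so Ȟ^1 ≅ Z
Ȟ^2 = (2 − 0) − 2 = 0, so Ȟ^2 ≅ 0


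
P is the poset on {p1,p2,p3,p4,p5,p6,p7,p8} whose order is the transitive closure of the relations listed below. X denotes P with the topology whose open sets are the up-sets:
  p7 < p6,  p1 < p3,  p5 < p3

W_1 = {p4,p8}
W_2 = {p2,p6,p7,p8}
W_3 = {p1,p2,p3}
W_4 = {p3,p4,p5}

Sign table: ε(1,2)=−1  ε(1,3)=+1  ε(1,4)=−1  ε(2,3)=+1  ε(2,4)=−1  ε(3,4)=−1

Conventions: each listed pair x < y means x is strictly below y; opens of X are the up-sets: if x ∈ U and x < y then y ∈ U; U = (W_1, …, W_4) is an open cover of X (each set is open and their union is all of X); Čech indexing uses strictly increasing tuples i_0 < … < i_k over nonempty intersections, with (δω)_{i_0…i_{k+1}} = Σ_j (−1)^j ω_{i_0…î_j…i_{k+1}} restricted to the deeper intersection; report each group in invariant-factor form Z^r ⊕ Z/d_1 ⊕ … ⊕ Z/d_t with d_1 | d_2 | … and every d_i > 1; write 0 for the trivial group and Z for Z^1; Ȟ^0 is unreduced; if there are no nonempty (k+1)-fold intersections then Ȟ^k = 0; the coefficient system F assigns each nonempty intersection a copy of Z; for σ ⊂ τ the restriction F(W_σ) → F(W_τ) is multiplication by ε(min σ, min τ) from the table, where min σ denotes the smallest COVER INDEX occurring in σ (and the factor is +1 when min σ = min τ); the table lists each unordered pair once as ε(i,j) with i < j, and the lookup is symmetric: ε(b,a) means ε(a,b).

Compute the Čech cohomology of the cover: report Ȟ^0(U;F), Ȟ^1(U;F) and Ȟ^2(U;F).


cover nerve:
  W12={p8} W14={p4} W23={p2} W34={p3}
C dims 4,4; δ0: rk 4, SNF 1^3·2
Ȟ^0: (4−4)−0=0 ⇒ 0
Ȟ^1: (4−0)−4=0 plus torsion [2] ⇒ Z/2
Ȟ^2: (0−0)−0=0 ⇒ 0

Ȟ^0 ≅ 0; Ȟ^1 ≅ Z/2; Ȟ^2 ≅ 0


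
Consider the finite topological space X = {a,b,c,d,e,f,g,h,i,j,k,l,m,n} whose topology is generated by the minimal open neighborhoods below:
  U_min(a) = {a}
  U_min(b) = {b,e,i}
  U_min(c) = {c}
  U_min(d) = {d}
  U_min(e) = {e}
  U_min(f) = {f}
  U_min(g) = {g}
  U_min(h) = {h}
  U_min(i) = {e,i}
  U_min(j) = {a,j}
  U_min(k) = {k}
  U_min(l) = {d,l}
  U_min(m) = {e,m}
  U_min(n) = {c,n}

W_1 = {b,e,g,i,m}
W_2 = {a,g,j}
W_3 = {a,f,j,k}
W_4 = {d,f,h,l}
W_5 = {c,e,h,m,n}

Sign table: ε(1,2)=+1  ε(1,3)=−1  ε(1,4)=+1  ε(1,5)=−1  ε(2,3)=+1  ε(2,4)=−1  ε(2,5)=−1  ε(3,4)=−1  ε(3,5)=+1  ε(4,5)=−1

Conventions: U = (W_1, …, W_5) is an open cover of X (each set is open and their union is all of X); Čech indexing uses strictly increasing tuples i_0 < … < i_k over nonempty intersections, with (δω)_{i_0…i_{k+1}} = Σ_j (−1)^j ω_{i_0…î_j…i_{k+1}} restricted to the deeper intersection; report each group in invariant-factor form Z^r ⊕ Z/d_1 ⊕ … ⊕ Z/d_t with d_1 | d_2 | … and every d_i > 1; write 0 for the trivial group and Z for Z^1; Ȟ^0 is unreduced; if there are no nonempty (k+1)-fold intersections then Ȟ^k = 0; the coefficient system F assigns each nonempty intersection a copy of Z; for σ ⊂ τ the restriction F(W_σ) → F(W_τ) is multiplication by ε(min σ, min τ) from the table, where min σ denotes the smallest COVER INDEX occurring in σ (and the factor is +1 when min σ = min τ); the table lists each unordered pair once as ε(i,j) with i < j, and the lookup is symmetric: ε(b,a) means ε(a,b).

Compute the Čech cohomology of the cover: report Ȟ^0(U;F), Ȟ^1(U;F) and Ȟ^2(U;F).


Ȟ^0(U;F) ≅ 0,  Ȟ^1(U;F) ≅ Z/2,  Ȟ^2(U;F) ≅ 0

cover nerve:
  W12={g} W15={e,m} W23={a,j} W34={f} W45={h}
C dims 5,5; δ0: rk 5, SNF 1^4·2
Ȟ^0: (5−5)−0=0 ⇒ 0
Ȟ^1: (5−0)−5=0 plus torsion [2] ⇒ Z/2
Ȟ^2: (0−0)−0=0 ⇒ 0


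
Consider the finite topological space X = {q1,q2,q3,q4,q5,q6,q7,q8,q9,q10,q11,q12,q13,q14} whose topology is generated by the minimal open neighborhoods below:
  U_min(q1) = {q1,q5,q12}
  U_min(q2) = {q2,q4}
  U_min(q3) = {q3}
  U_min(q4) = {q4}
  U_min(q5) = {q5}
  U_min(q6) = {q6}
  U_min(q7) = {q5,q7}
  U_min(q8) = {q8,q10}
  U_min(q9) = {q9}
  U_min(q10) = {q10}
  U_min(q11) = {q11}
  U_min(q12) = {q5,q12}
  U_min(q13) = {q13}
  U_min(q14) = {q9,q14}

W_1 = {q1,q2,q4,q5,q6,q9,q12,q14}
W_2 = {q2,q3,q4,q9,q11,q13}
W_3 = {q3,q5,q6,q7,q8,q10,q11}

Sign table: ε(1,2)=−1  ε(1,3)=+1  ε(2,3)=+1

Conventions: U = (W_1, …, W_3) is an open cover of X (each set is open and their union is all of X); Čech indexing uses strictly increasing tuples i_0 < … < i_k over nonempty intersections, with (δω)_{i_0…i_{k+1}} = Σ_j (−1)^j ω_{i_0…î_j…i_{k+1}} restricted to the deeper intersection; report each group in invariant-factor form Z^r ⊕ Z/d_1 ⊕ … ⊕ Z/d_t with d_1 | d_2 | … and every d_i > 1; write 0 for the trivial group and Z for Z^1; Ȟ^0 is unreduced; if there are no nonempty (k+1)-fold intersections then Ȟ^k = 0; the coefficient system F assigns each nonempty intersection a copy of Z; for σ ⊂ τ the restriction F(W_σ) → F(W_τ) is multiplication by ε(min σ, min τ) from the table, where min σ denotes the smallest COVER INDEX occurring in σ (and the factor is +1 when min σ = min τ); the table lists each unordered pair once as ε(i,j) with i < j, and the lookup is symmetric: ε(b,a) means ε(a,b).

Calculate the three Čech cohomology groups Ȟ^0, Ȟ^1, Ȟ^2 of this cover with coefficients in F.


nonempty intersections:
  W12={q2,q4,q9} W13={q5,q6} W23={q3,q11}
C dims 3,3; δ0: rk 3, SNF 1^2·2
Ȟ^0: (3−3)−0=0 ⇒ 0
Ȟ^1: (3−0)−3=0 plus torsion [2] ⇒ Z/2
Ȟ^2: (0−0)−0=0 ⇒ 0

Ȟ^0(U;F) ≅ 0,  Ȟ^1(U;F) ≅ Z/2,  Ȟ^2(U;F) ≅ 0


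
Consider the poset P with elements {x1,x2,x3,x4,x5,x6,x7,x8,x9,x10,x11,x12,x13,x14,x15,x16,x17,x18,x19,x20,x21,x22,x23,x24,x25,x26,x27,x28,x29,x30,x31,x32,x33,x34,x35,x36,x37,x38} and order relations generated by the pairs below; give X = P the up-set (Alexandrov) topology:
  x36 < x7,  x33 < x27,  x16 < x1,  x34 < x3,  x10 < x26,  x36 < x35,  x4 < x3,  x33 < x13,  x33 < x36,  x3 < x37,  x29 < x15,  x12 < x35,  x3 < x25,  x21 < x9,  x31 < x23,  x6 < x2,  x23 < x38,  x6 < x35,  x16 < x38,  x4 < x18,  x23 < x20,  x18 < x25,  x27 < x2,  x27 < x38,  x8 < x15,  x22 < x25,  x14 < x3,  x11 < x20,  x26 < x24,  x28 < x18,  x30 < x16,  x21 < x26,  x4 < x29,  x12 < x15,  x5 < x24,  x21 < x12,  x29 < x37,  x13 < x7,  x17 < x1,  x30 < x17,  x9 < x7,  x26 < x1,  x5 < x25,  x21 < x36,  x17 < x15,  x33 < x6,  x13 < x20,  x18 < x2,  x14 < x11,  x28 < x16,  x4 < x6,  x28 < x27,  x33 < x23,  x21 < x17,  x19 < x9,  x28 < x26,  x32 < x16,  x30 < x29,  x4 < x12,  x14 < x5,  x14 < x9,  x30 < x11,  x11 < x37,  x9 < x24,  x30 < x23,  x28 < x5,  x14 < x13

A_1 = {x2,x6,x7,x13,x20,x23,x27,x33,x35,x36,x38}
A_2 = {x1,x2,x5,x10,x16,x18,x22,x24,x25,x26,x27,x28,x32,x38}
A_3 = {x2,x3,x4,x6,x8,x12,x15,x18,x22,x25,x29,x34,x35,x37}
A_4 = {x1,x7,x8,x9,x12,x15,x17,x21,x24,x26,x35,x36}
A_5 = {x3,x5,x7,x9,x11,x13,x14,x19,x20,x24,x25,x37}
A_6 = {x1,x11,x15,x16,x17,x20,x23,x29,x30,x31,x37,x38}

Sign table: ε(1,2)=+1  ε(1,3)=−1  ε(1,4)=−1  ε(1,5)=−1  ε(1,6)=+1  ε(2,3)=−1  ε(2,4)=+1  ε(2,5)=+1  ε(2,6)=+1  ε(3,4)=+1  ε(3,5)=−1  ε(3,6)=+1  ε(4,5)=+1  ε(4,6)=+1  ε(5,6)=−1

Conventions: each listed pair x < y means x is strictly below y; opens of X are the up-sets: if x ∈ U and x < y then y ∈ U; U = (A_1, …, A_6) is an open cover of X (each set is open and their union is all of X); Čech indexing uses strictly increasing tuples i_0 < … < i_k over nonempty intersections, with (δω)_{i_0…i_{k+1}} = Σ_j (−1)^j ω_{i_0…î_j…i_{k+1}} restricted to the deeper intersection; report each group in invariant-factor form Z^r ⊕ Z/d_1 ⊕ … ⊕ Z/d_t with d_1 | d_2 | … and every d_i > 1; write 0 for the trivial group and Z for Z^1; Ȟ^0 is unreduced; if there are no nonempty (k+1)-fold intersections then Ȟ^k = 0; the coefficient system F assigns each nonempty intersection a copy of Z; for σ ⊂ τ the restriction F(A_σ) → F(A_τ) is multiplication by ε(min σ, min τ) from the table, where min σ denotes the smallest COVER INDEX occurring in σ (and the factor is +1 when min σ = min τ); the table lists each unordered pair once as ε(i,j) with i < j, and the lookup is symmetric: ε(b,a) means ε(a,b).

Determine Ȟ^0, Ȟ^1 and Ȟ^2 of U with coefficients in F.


Ȟ^0(U;F) ≅ 0; Ȟ^1(U;F) ≅ Z/2; Ȟ^2(U;F) ≅ Z

nonempty intersections:
  A12={x2,x27,x38} A13={x2,x6,x35} A14={x7,x35,x36} A15={x7,x13,x20} A16={x20,x23,x38} A23={x2,x18,x22,x25} A24={x1,x24,x26} A25={x5,x24,x25} A26={x1,x16,x38} A34={x8,x12,x15,x35} A35={x3,x25,x37} A36={x15,x29,x37} A45={x7,x9,x24} A46={x1,x15,x17} A56={x11,x20,x37}
  A123={x2} A126={x38} A134={x35} A145={x7} A156={x20} A235={x25} A245={x24} A246={x1} A346={x15} A356={x37}
C dims 6,15,10; δ0: rk 6, SNF 1^5·2; δ1: rk 9, SNF 1^9
Ȟ^0: (6−6)−0=0 ⇒ 0
Ȟ^1: (15−9)−6=0 plus torsion [2] ⇒ Z/2
Ȟ^2: (10−0)−9=1 ⇒ Z


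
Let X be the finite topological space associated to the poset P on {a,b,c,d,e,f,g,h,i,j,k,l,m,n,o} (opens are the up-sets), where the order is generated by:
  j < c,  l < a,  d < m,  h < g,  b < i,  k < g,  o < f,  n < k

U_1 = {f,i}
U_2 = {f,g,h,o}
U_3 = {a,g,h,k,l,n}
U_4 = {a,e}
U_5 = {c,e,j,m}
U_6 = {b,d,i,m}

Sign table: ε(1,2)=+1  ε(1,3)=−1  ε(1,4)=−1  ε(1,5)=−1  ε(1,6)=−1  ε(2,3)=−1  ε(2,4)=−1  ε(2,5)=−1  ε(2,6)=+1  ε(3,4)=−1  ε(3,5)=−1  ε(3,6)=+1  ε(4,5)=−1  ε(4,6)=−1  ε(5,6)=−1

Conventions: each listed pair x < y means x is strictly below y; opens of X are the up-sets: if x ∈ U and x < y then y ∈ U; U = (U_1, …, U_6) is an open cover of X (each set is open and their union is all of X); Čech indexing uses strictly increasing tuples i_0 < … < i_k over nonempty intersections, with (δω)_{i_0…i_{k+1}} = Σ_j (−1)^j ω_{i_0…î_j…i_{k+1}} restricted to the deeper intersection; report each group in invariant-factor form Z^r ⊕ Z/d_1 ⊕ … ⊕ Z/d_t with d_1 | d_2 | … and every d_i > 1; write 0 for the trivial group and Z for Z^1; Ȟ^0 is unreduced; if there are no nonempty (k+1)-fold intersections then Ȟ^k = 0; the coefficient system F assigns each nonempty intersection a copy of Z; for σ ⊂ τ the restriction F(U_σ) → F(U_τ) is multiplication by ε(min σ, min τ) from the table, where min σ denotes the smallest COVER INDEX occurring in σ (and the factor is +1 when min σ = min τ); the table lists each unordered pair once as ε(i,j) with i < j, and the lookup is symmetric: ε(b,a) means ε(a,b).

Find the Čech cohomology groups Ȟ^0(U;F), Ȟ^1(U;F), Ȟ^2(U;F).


intersection data:
  U12={f} U16={i} U23={g,h} U34={a} U45={e} U56={m}
C dims 6,6; δ0: rk 6, SNF 1^5·2
Ȟ^0 = (6 − 6) − 0 = 0, so Ȟ^0 ≅ 0
Ȟ^1 = (6 − 0) − 6 = 0 plus torsion [2], so Ȟ^1 ≅ Z/2
Ȟ^2 = (0 − 0) − 0 = 0, so Ȟ^2 ≅ 0

Ȟ^0 ≅ 0, Ȟ^1 ≅ Z/2 and Ȟ^2 ≅ 0


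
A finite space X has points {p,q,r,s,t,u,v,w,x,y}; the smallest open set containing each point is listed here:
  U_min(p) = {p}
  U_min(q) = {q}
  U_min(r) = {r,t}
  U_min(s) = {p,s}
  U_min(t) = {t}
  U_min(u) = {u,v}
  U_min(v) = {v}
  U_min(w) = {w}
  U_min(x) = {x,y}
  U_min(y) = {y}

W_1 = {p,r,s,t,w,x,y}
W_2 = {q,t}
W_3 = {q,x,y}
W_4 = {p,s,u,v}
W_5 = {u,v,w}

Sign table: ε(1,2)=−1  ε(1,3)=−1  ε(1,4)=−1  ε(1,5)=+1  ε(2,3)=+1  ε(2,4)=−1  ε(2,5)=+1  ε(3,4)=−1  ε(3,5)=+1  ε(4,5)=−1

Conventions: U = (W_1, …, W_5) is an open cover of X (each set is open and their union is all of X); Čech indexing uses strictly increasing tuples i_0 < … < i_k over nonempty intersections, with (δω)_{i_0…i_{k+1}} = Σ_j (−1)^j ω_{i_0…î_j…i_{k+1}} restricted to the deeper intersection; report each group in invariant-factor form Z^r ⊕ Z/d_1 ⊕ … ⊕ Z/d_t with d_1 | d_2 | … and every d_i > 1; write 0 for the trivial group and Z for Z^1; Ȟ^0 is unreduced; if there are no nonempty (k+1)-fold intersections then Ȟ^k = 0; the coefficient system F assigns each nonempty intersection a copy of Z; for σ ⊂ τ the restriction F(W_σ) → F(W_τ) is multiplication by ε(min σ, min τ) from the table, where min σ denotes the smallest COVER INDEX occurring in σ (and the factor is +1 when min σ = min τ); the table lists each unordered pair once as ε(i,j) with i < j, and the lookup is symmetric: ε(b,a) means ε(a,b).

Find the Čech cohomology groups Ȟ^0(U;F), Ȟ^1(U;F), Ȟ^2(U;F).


nonempty overlaps:
  W12={t} W13={x,y} W14={p,s} W15={w} W23={q} W45={u,v}
C dims 5,6; δ0: rk 4, SNF 1^4
degree 0: 5−4−0 = 1 → Ȟ^0 ≅ Z
degree 1: 6−0−4 = 2 → Ȟ^1 ≅ Z^2
degree 2: 0−0−0 = 0 → Ȟ^2 ≅ 0

Ȟ^0 ≅ Z,  Ȟ^1 ≅ Z^2,  Ȟ^2 ≅ 0


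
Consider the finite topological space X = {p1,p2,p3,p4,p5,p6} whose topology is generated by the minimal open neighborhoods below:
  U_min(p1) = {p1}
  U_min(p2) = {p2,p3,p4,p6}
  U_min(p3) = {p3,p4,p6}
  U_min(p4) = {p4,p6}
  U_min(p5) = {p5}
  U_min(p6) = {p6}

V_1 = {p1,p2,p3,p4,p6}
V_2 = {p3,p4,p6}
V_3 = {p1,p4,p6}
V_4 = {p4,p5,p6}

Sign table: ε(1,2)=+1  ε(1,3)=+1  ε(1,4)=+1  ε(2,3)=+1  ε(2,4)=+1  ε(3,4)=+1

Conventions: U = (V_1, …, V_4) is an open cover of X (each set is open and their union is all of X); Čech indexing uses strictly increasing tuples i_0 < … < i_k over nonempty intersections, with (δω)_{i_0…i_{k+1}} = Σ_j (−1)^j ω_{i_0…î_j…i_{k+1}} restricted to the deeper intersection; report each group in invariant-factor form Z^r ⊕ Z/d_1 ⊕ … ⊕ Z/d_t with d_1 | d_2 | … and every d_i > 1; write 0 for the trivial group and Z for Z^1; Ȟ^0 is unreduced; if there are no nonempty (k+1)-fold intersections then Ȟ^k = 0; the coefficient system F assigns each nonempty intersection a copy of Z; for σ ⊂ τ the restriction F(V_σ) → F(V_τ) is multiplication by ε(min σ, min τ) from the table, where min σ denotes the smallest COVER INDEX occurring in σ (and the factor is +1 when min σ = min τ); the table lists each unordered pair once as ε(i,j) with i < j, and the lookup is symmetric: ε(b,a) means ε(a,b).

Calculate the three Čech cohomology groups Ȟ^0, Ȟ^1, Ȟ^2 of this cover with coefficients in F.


intersection data:
  V12={p3,p4,p6} V13={p1,p4,p6} V14={p4,p6} V23={p4,p6} V24={p4,p6} V34={p4,p6}
  V123={p4,p6} V124={p4,p6} V134={p4,p6} V234={p4,p6}
  V1234={p4,p6}
C dims 4,6,4,1; δ0: rk 3, SNF 1^3; δ1: rk 3, SNF 1^3; δ2: rk 1, SNF 1^1
Ȟ^0 = (4 − 3) − 0 = 1, so Ȟ^0 ≅ Z
Ȟ^1 = (6 − 3) − 3 = 0, so Ȟ^1 ≅ 0
Ȟ^2 = (4 − 1) − 3 = 0, so Ȟ^2 ≅ 0

Ȟ^0(U;F) ≅ Z, Ȟ^1(U;F) ≅ 0 and Ȟ^2(U;F) ≅ 0


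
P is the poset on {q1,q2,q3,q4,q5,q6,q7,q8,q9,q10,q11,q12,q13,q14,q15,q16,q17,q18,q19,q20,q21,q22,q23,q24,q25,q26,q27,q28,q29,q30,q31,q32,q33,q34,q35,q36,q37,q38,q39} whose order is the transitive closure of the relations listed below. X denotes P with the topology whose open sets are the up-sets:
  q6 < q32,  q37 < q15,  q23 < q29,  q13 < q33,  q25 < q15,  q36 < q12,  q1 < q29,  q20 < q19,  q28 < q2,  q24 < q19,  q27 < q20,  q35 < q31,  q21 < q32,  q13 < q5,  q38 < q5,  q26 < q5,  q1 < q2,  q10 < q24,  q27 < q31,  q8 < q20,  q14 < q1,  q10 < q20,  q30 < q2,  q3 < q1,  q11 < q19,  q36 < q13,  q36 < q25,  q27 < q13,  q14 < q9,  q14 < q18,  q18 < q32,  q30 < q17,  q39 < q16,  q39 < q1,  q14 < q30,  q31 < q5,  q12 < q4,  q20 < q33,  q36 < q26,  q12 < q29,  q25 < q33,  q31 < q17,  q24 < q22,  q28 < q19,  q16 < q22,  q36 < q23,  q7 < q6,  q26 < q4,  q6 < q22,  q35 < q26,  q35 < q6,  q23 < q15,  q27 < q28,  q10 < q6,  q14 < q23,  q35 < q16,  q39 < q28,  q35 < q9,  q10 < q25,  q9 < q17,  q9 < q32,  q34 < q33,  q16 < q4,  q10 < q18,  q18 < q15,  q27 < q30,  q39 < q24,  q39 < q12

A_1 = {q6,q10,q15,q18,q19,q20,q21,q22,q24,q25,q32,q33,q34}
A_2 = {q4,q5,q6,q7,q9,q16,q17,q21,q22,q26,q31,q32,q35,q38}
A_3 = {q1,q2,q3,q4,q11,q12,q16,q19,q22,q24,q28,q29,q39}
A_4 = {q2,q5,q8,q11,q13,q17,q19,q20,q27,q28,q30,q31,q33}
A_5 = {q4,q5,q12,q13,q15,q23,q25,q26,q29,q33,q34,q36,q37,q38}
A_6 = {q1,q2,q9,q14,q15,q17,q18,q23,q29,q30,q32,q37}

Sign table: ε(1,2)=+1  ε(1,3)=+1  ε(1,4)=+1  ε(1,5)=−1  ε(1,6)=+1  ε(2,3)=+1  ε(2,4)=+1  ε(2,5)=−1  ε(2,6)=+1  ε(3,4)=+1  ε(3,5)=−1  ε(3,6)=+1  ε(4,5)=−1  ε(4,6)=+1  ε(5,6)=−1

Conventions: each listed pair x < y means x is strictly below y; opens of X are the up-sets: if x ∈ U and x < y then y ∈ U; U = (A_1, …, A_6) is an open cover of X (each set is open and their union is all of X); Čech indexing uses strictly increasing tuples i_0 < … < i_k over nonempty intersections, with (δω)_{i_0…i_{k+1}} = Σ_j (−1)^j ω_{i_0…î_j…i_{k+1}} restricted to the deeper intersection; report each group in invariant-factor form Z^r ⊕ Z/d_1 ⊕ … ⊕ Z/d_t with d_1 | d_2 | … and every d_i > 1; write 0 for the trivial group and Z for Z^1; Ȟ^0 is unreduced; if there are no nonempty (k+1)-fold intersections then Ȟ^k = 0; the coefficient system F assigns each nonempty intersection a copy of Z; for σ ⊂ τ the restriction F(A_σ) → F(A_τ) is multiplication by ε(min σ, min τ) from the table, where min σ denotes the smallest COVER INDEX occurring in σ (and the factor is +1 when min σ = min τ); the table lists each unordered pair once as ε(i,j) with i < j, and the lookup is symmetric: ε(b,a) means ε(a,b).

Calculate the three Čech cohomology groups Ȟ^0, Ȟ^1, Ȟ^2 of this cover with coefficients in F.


Ȟ^0(U;F) ≅ Z; Ȟ^1(U;F) ≅ 0; Ȟ^2(U;F) ≅ Z/2

nonempty overlaps:
  A12={q6,q21,q22,q32} A13={q19,q22,q24} A14={q19,q20,q33} A15={q15,q25,q33,q34} A16={q15,q18,q32} A23={q4,q16,q22} A24={q5,q17,q31} A25={q4,q5,q26,q38} A26={q9,q17,q32} A34={q2,q11,q19,q28} A35={q4,q12,q29} A36={q1,q2,q29} A45={q5,q13,q33} A46={q2,q17,q30} A56={q15,q23,q29,q37}
  A123={q22} A126={q32} A134={q19} A145={q33} A156={q15} A235={q4} A245={q5} A246={q17} A346={q2} A356={q29}
C dims 6,15,10; δ0: rk 5, SNF 1^5; δ1: rk 10, SNF 1^9·2
degree 0: 6−5−0 = 1 → Ȟ^0 ≅ Z
degree 1: 15−10−5 = 0 → Ȟ^1 ≅ 0
degree 2: 10−0−10 = 0 plus torsion [2] → Ȟ^2 ≅ Z/2
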